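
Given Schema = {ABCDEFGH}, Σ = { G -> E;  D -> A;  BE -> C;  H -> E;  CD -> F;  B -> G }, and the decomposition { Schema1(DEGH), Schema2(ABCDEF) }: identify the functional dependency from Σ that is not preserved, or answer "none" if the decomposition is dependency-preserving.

B -> G

Check B → G: no single fragment contains all of {BG}, and the restricted closure of {B} across the fragments never reaches {G}.
G → E is preserved.
D → A is preserved.
BE → C is preserved.
H → E is preserved.
CD → F is preserved.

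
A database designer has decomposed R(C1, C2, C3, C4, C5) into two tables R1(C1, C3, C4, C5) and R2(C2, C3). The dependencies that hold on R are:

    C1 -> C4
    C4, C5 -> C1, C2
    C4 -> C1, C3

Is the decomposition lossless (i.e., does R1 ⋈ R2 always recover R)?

Common attributes: R1 ∩ R2 = {C3}.
No dependency enlarges {C3}, so (C3)⁺ = {C3}.
The closure contains neither all of R1 = {C1, C3, C4, C5} nor all of R2 = {C2, C3}, so the common attributes are not a superkey of either fragment. The join is lossy.

No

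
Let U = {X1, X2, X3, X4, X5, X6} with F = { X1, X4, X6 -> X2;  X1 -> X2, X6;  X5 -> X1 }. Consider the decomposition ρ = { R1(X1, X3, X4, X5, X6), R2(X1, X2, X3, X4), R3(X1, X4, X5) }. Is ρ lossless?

Chase test. Columns are X1, X2, X3, X4, X5, X6; row i has aⱼ where attribute j ∈ Ri, else bᵢⱼ.
Initial tableau (one row per fragment):
  row 1: a1 b12 a3 a4 a5 a6
  row 2: a1 a2 a3 a4 b25 b26
  row 3: a1 b32 b33 a4 a5 b36
Rows 1 and 2 agree on X1; apply X1→X2, X6 and equate their X2, X6 entries.
Rows 1 and 3 agree on X1; apply X1→X2, X6 and equate their X2, X6 entries.
Row 1 is now all distinguished symbols — the join is lossless.

Yes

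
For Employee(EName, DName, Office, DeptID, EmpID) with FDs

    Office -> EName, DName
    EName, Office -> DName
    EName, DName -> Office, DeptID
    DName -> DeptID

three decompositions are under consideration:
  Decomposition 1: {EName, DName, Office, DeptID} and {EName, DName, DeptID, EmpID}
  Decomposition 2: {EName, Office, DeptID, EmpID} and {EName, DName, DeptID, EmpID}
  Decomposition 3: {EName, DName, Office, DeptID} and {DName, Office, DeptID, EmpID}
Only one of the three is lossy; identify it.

Decomposition 2

Decomposition 1: common = {EName, DName, DeptID}, closure = {EName, DName, Office, DeptID} → lossless.
Decomposition 2: common = {EName, DeptID, EmpID}, closure = {EName, DeptID, EmpID} → lossy.
Decomposition 3: common = {DName, Office, DeptID}, closure = {EName, DName, Office, DeptID} → lossless.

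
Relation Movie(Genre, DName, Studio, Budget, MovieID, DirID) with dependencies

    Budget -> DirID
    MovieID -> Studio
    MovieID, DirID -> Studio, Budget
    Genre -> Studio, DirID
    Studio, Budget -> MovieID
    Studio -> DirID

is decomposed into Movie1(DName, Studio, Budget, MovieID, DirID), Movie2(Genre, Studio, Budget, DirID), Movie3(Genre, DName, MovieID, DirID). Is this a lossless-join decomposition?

Chase test. Columns are Genre, DName, Studio, Budget, MovieID, DirID; row i has aⱼ where attribute j ∈ Moviei, else bᵢⱼ.
Initial tableau (one row per fragment):
  row 1: b11 a2 a3 a4 a5 a6
  row 2: a1 b22 a3 a4 b25 a6
  row 3: a1 a2 b33 b34 a5 a6
Rows 1 and 3 agree on MovieID; apply MovieID→Studio and equate their Studio entries.
Rows 1 and 3 agree on MovieID, DirID; apply MovieID, DirID→Studio, Budget and equate their Studio, Budget entries.
Rows 1 and 2 agree on Studio, Budget; apply Studio, Budget→MovieID and equate their MovieID entries.
Row 3 is now all distinguished symbols — the join is lossless.

Yes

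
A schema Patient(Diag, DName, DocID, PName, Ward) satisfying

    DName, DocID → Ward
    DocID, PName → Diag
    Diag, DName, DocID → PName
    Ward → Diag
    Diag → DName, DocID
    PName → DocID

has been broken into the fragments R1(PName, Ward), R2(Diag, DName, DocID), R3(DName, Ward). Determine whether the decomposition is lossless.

Chase test. Columns are Diag, DName, DocID, PName, Ward; row i has aⱼ where attribute j ∈ Ri, else bᵢⱼ.
Initial tableau (one row per fragment):
  row 1: b11 b12 b13 a4 a5
  row 2: a1 a2 a3 b24 b25
  row 3: b31 a2 b33 b34 a5
Rows 1 and 3 agree on Ward; apply Ward→Diag and equate their Diag entries.
Rows 1 and 3 agree on Diag; apply Diag→DName, DocID and equate their DName, DocID entries.
Rows 1 and 3 agree on Diag, DName, DocID; apply Diag, DName, DocID→PName and equate their PName entries.
No row becomes fully distinguished — the join is lossy.

No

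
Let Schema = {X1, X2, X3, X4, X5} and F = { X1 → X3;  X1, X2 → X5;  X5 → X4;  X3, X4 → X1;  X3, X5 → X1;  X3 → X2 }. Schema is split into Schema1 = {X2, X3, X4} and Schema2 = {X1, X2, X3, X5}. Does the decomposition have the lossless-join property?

Common attributes: Schema1 ∩ Schema2 = {X2, X3}.
No dependency enlarges {X2, X3}, so (X2, X3)⁺ = {X2, X3}.
The closure contains neither all of Schema1 = {X2, X3, X4} nor all of Schema2 = {X1, X2, X3, X5}, so the common attributes are not a superkey of either fragment. The join is lossy.

No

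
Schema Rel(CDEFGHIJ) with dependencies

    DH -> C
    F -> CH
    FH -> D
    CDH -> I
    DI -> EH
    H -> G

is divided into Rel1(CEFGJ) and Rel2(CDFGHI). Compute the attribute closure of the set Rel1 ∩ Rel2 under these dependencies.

Rel1 ∩ Rel2 = {CFG}.
F → CH applies, adding H
FH → D applies, adding D
CDH → I applies, adding I
DI → EH applies, adding E
Closure: {CDEFGHI}.

CDEFGHI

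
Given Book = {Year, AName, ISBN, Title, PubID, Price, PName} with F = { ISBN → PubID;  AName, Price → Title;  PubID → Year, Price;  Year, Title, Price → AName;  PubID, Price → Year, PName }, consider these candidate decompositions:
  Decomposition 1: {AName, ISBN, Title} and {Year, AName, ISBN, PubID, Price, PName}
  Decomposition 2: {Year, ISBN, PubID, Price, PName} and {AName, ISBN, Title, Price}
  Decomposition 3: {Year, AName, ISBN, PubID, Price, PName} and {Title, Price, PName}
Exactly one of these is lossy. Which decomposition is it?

Decomposition 1: common = {AName, ISBN}, closure = {Year, AName, ISBN, Title, PubID, Price, PName} → lossless.
Decomposition 2: common = {ISBN, Price}, closure = {Year, ISBN, PubID, Price, PName} → lossless.
Decomposition 3: common = {Price, PName}, closure = {Price, PName} → lossy.

Decomposition 3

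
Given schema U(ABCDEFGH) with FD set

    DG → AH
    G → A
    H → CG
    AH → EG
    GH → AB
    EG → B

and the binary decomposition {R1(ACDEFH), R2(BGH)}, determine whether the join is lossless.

Common attributes: R1 ∩ R2 = {H}.
Closure of {H}: H → CG applies, adding CG; GH → AB applies, adding AB; AH → EG applies, adding E. So (H)⁺ = {ABCEGH}.
This closure contains every attribute of R2, so R1 ∩ R2 → R2. The join is lossless.

Yes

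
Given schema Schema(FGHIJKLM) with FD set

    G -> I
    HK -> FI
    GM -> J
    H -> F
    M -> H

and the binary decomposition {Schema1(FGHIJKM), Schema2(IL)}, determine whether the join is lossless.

Common attributes: Schema1 ∩ Schema2 = {I}.
No dependency enlarges {I}, so (I)⁺ = {I}.
The closure contains neither all of Schema1 = {FGHIJKM} nor all of Schema2 = {IL}, so the common attributes are not a superkey of either fragment. The join is lossy.

No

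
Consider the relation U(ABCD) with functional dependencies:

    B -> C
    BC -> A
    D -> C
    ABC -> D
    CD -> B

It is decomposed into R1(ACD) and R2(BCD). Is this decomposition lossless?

Yes

Common attributes: R1 ∩ R2 = {CD}.
Closure of {CD}: CD → B applies, adding B; BC → A applies, adding A. So (CD)⁺ = {ABCD}.
This closure contains every attribute of R1, so R1 ∩ R2 → R1. The join is lossless.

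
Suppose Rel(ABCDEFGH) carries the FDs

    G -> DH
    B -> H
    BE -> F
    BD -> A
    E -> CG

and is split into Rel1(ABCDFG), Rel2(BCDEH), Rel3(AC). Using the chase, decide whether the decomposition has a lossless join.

Chase test. Columns are ABCDEFGH; row i has aⱼ where attribute j ∈ Reli, else bᵢⱼ.
Initial tableau (one row per fragment):
  row 1: a1 a2 a3 a4 b15 a6 a7 b18
  row 2: b21 a2 a3 a4 a5 b26 b27 a8
  row 3: a1 b32 a3 b34 b35 b36 b37 b38
Rows 1 and 2 agree on B; apply B→H and equate their H entries.
Rows 1 and 2 agree on BD; apply BD→A and equate their A entries.
No row becomes fully distinguished — the join is lossy.

No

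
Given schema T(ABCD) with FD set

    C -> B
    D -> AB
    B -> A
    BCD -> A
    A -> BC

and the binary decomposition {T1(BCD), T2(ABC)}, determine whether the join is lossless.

Yes

Common attributes: T1 ∩ T2 = {BC}.
Closure of {BC}: B → A applies, adding A. So (BC)⁺ = {ABC}.
This closure contains every attribute of T2, so T1 ∩ T2 → T2. The join is lossless.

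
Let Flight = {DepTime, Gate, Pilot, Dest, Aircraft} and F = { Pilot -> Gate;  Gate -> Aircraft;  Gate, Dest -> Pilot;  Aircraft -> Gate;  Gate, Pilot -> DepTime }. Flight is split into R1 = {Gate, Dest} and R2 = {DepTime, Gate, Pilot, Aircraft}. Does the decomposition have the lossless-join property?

Common attributes: R1 ∩ R2 = {Gate}.
Closure of {Gate}: Gate → Aircraft applies, adding Aircraft. So (Gate)⁺ = {Gate, Aircraft}.
The closure contains neither all of R1 = {Gate, Dest} nor all of R2 = {DepTime, Gate, Pilot, Aircraft}, so the common attributes are not a superkey of either fragment. The join is lossy.

No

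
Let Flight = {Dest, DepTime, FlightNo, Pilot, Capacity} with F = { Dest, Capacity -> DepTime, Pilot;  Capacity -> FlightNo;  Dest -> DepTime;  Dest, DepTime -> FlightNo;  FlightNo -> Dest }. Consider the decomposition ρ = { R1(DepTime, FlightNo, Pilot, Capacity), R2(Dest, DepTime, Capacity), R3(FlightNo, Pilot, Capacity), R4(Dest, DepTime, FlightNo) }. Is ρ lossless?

Chase test. Columns are Dest, DepTime, FlightNo, Pilot, Capacity; row i has aⱼ where attribute j ∈ Ri, else bᵢⱼ.
Initial tableau (one row per fragment):
  row 1: b11 a2 a3 a4 a5
  row 2: a1 a2 b23 b24 a5
  row 3: b31 b32 a3 a4 a5
  row 4: a1 a2 a3 b44 b45
Rows 1 and 2 agree on Capacity; apply Capacity→FlightNo and equate their FlightNo entries.
Rows 1 and 2 agree on FlightNo; apply FlightNo→Dest and equate their Dest entries.
Rows 1 and 3 agree on FlightNo; apply FlightNo→Dest and equate their Dest entries.
Rows 1 and 2 agree on Dest, Capacity; apply Dest, Capacity→DepTime, Pilot and equate their DepTime, Pilot entries.
Rows 1 and 3 agree on Dest, Capacity; apply Dest, Capacity→DepTime, Pilot and equate their DepTime, Pilot entries.
Row 1 is now all distinguished symbols — the join is lossless.

Yes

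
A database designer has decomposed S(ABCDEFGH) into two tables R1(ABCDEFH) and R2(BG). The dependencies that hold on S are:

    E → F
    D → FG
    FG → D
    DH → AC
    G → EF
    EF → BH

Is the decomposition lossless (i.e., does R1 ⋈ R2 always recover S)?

No

Common attributes: R1 ∩ R2 = {B}.
No dependency enlarges {B}, so (B)⁺ = {B}.
The closure contains neither all of R1 = {ABCDEFH} nor all of R2 = {BG}, so the common attributes are not a superkey of either fragment. The join is lossy.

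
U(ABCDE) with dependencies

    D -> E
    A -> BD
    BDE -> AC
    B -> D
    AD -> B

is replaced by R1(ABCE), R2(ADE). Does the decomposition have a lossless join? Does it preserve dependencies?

Lossless test: (AE)⁺ = {ABCDE}, which contains all of one fragment — lossless.
Dependency preservation: A → BD; BDE → AC; B → D; AD → B are not contained in any single fragment, but the restricted closure of each left-hand side across the fragments still reaches the right-hand side; the remaining FDs each lie inside some fragment. All dependencies are preserved.

lossless and dependency-preserving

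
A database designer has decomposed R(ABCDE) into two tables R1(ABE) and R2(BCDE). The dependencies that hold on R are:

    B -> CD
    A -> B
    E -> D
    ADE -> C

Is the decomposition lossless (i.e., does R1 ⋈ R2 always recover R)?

Common attributes: R1 ∩ R2 = {BE}.
Closure of {BE}: B → CD applies, adding CD. So (BE)⁺ = {BCDE}.
This closure contains every attribute of R2, so R1 ∩ R2 → R2. The join is lossless.

Yes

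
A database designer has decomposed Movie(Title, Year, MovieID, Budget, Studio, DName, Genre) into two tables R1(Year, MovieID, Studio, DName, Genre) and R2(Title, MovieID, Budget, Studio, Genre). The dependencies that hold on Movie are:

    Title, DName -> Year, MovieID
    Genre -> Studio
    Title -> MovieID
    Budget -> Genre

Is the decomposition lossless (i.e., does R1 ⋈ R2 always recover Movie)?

Common attributes: R1 ∩ R2 = {MovieID, Studio, Genre}.
No dependency enlarges {MovieID, Studio, Genre}, so (MovieID, Studio, Genre)⁺ = {MovieID, Studio, Genre}.
The closure contains neither all of R1 = {Year, MovieID, Studio, DName, Genre} nor all of R2 = {Title, MovieID, Budget, Studio, Genre}, so the common attributes are not a superkey of either fragment. The join is lossy.

No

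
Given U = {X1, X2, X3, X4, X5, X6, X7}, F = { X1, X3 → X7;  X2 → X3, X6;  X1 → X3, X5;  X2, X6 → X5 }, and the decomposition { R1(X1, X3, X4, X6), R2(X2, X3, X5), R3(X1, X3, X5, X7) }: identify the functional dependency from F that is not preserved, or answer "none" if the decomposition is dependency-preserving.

X2 → X3, X6

Check X2 → X3, X6: no single fragment contains all of {X2, X3, X6}, and the restricted closure of {X2} across the fragments never reaches {X3, X6}.
X1, X3 → X7 is preserved.
X1 → X3, X5 is preserved.
X2, X6 → X5 is preserved.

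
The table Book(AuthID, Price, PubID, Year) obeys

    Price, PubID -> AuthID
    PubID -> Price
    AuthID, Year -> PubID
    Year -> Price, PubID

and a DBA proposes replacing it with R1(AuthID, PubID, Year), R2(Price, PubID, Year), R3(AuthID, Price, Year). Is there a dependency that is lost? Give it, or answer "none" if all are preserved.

none

Price, PubID → AuthID: restricted closure across fragments reaches AuthID.
PubID → Price lies within R2.
AuthID, Year → PubID lies within R1.
Year → Price, PubID lies within R2.
Every dependency is enforceable on the fragments, so the decomposition is dependency-preserving.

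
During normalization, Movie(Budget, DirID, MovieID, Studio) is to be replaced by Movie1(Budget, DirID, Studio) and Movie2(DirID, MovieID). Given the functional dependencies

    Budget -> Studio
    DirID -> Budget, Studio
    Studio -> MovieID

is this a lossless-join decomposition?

Common attributes: Movie1 ∩ Movie2 = {DirID}.
Closure of {DirID}: DirID → Budget, Studio applies, adding Budget, Studio; Studio → MovieID applies, adding MovieID. So (DirID)⁺ = {Budget, DirID, MovieID, Studio}.
This closure contains every attribute of Movie1, so Movie1 ∩ Movie2 → Movie1. The join is lossless.

Yes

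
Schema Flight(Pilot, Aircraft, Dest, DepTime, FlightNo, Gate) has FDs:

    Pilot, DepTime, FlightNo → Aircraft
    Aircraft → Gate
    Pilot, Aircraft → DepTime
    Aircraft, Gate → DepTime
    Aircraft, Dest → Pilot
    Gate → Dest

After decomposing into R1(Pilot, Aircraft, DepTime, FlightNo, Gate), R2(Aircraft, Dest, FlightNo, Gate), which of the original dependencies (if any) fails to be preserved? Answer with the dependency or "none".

none

Pilot, DepTime, FlightNo → Aircraft lies within R1.
Aircraft → Gate lies within R1.
Pilot, Aircraft → DepTime lies within R1.
Aircraft, Gate → DepTime lies within R1.
Aircraft, Dest → Pilot: restricted closure across fragments reaches Pilot.
Gate → Dest lies within R2.
Every dependency is enforceable on the fragments, so the decomposition is dependency-preserving.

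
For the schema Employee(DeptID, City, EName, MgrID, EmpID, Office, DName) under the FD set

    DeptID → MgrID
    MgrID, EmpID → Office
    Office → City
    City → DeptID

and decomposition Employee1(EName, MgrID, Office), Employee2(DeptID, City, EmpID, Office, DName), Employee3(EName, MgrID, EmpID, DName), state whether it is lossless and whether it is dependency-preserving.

Lossless test (chase): Rows 1 and 2 agree on Office; apply Office→City and equate their City entries. Rows 1 and 2 agree on City; apply City→DeptID and equate their DeptID entries. Rows 1 and 2 agree on DeptID; apply DeptID→MgrID and equate their MgrID entries. Rows 2 and 3 agree on MgrID, EmpID; apply MgrID, EmpID→Office and equate their Office entries. Rows 1 and 3 agree on Office; apply Office→City and equate their City entries. Rows 1 and 3 agree on City; apply City→DeptID and equate their DeptID entries. Row 3 is now all distinguished symbols — the join is lossless.
Dependency preservation: the restricted closure of {DeptID} across the fragments never reaches {MgrID}, so DeptID → MgrID cannot be enforced without a join — not preserved.

lossless but not dependency-preserving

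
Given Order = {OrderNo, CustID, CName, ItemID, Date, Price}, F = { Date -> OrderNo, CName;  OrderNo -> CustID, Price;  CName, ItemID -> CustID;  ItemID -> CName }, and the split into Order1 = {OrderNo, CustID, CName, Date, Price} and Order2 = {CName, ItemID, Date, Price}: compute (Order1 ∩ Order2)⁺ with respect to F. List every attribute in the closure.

OrderNo, CustID, CName, Date, Price

Order1 ∩ Order2 = {CName, Date, Price}.
Date → OrderNo, CName applies, adding OrderNo
OrderNo → CustID, Price applies, adding CustID
Closure: {OrderNo, CustID, CName, Date, Price}.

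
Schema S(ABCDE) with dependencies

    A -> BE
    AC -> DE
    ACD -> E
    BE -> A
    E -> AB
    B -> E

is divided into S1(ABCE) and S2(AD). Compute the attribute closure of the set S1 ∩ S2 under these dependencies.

ABE

S1 ∩ S2 = {A}.
A → BE applies, adding BE
Closure: {ABE}.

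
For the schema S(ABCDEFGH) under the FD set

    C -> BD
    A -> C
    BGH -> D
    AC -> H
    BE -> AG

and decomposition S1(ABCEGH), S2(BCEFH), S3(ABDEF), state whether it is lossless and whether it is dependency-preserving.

lossless but not dependency-preserving

Lossless test (chase): Rows 1 and 2 agree on C; apply C→BD and equate their BD entries. Rows 1 and 3 agree on A; apply A→C and equate their C entries. Rows 1 and 3 agree on AC; apply AC→H and equate their H entries. Rows 1 and 2 agree on BE; apply BE→AG and equate their AG entries. Rows 1 and 3 agree on BE; apply BE→AG and equate their AG entries. Rows 1 and 3 agree on C; apply C→BD and equate their BD entries. Row 2 is now all distinguished symbols — the join is lossless.
Dependency preservation: the restricted closure of {C} across the fragments never reaches {BD}, so C → BD cannot be enforced without a join — not preserved.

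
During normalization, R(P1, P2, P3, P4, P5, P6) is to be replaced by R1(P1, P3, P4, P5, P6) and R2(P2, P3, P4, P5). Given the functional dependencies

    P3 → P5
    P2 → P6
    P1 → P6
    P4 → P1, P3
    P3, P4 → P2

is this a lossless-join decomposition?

Yes

Common attributes: R1 ∩ R2 = {P3, P4, P5}.
Closure of {P3, P4, P5}: P4 → P1, P3 applies, adding P1; P3, P4 → P2 applies, adding P2; P2 → P6 applies, adding P6. So (P3, P4, P5)⁺ = {P1, P2, P3, P4, P5, P6}.
This closure contains every attribute of R1, so R1 ∩ R2 → R1. The join is lossless.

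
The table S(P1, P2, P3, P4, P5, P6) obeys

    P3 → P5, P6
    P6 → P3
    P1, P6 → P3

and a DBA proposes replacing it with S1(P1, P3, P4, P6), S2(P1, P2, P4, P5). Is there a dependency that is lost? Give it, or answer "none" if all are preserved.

P3 → P5, P6

Check P3 → P5, P6: no single fragment contains all of {P3, P5, P6}, and the restricted closure of {P3} across the fragments never reaches {P5, P6}.
P6 → P3 is preserved.
P1, P6 → P3 is preserved.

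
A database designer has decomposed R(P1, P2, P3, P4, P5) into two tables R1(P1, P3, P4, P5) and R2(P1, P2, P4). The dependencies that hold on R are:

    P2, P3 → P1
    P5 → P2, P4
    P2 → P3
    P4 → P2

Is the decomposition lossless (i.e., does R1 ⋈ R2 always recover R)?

Yes

Common attributes: R1 ∩ R2 = {P1, P4}.
Closure of {P1, P4}: P4 → P2 applies, adding P2; P2 → P3 applies, adding P3. So (P1, P4)⁺ = {P1, P2, P3, P4}.
This closure contains every attribute of R2, so R1 ∩ R2 → R2. The join is lossless.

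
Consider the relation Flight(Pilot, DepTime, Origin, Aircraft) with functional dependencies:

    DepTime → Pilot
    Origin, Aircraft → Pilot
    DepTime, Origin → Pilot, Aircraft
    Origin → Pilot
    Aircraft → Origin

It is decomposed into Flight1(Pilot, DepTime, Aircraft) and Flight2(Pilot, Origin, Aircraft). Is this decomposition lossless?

Common attributes: Flight1 ∩ Flight2 = {Pilot, Aircraft}.
Closure of {Pilot, Aircraft}: Aircraft → Origin applies, adding Origin. So (Pilot, Aircraft)⁺ = {Pilot, Origin, Aircraft}.
This closure contains every attribute of Flight2, so Flight1 ∩ Flight2 → Flight2. The join is lossless.

Yes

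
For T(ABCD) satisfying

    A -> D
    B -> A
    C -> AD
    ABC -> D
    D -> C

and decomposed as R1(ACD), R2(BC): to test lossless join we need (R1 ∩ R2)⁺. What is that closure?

ACD

R1 ∩ R2 = {C}.
C → AD applies, adding AD
Closure: {ACD}.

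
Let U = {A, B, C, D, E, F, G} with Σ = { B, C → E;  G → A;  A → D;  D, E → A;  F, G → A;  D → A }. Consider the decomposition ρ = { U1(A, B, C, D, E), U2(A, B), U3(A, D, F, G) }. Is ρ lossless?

No

Chase test. Columns are A, B, C, D, E, F, G; row i has aⱼ where attribute j ∈ Ui, else bᵢⱼ.
Initial tableau (one row per fragment):
  row 1: a1 a2 a3 a4 a5 b16 b17
  row 2: a1 a2 b23 b24 b25 b26 b27
  row 3: a1 b32 b33 a4 b35 a6 a7
Rows 1 and 2 agree on A; apply A→D and equate their D entries.
No row becomes fully distinguished — the join is lossy.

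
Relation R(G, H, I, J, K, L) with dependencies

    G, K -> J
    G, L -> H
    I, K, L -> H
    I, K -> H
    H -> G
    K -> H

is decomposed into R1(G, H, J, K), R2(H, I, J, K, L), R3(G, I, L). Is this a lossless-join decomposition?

Yes

Chase test. Columns are G, H, I, J, K, L; row i has aⱼ where attribute j ∈ Ri, else bᵢⱼ.
Initial tableau (one row per fragment):
  row 1: a1 a2 b13 a4 a5 b16
  row 2: b21 a2 a3 a4 a5 a6
  row 3: a1 b32 a3 b34 b35 a6
Rows 1 and 2 agree on H; apply H→G and equate their G entries.
Rows 2 and 3 agree on G, L; apply G, L→H and equate their H entries.
Row 2 is now all distinguished symbols — the join is lossless.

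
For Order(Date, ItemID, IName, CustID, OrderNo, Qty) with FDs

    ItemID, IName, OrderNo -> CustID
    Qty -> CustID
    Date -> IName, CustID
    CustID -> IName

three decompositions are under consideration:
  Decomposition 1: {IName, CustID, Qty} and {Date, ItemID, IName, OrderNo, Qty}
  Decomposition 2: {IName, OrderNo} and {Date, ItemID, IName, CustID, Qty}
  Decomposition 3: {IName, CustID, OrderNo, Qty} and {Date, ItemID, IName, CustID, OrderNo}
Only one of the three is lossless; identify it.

Decomposition 1: common = {IName, Qty}, closure = {IName, CustID, Qty} → lossless.
Decomposition 2: common = {IName}, closure = {IName} → lossy.
Decomposition 3: common = {IName, CustID, OrderNo}, closure = {IName, CustID, OrderNo} → lossy.

Decomposition 1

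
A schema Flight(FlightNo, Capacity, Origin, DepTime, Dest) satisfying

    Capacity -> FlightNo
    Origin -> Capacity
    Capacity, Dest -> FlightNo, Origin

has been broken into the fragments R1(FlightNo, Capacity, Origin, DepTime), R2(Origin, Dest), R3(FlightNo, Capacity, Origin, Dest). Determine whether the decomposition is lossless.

No

Chase test. Columns are FlightNo, Capacity, Origin, DepTime, Dest; row i has aⱼ where attribute j ∈ Ri, else bᵢⱼ.
Initial tableau (one row per fragment):
  row 1: a1 a2 a3 a4 b15
  row 2: b21 b22 a3 b24 a5
  row 3: a1 a2 a3 b34 a5
Rows 1 and 2 agree on Origin; apply Origin→Capacity and equate their Capacity entries.
Rows 2 and 3 agree on Capacity, Dest; apply Capacity, Dest→FlightNo, Origin and equate their FlightNo, Origin entries.
No row becomes fully distinguished — the join is lossy.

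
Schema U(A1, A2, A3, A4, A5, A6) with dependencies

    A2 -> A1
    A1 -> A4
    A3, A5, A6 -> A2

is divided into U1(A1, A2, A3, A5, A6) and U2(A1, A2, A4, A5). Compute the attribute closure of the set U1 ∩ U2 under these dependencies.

A1, A2, A4, A5

U1 ∩ U2 = {A1, A2, A5}.
A1 → A4 applies, adding A4
Closure: {A1, A2, A4, A5}.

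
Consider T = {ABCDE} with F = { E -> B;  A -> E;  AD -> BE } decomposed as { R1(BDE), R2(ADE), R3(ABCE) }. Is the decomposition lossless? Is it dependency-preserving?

lossy but dependency-preserving

Lossless test (chase): Rows 1 and 2 agree on E; apply E→B and equate their B entries. No row becomes fully distinguished — the join is lossy.
Dependency preservation: AD → BE is not contained in any single fragment, but the restricted closure of its left-hand side across the fragments still reaches the right-hand side; the remaining FDs each lie inside some fragment. All dependencies are preserved.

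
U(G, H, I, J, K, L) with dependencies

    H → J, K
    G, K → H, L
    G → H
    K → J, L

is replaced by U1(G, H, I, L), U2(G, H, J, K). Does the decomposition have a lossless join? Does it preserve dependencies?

Lossless test: (G, H)⁺ = {G, H, J, K, L}, which contains all of one fragment — lossless.
Dependency preservation: the restricted closure of {K} across the fragments never reaches {J, L}, so K → J, L cannot be enforced without a join — not preserved.

lossless but not dependency-preserving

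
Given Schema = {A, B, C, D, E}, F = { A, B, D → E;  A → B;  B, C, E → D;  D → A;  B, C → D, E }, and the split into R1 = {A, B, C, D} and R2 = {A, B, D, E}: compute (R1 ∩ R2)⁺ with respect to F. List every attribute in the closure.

R1 ∩ R2 = {A, B, D}.
A, B, D → E applies, adding E
Closure: {A, B, D, E}.

A, B, D, E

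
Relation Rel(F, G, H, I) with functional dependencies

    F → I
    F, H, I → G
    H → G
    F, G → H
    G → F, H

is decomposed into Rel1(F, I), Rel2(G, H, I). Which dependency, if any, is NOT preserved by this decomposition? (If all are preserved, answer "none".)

G → F, H

Check G → F, H: no single fragment contains all of {F, G, H}, and the restricted closure of {G} across the fragments never reaches {F, H}.
F → I is preserved.
F, H, I → G is preserved.
H → G is preserved.
F, G → H is preserved.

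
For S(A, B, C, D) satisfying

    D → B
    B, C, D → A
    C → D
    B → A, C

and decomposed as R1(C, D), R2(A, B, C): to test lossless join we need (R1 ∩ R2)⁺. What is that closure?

A, B, C, D

R1 ∩ R2 = {C}.
C → D applies, adding D
D → B applies, adding B
B, C, D → A applies, adding A
Closure: {A, B, C, D}.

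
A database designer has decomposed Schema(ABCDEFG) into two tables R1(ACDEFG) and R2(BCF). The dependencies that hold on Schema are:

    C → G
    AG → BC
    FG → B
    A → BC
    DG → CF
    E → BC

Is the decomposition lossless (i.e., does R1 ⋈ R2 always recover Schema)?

Yes

Common attributes: R1 ∩ R2 = {CF}.
Closure of {CF}: C → G applies, adding G; FG → B applies, adding B. So (CF)⁺ = {BCFG}.
This closure contains every attribute of R2, so R1 ∩ R2 → R2. The join is lossless.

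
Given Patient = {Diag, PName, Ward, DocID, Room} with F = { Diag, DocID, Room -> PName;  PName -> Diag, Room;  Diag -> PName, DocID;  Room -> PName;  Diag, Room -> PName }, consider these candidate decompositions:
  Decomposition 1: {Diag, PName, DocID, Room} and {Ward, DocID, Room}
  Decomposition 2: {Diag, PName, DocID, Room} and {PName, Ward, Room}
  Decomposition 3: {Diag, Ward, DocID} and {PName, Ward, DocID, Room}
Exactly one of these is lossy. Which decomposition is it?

Decomposition 3

Decomposition 1: common = {DocID, Room}, closure = {Diag, PName, DocID, Room} → lossless.
Decomposition 2: common = {PName, Room}, closure = {Diag, PName, DocID, Room} → lossless.
Decomposition 3: common = {Ward, DocID}, closure = {Ward, DocID} → lossy.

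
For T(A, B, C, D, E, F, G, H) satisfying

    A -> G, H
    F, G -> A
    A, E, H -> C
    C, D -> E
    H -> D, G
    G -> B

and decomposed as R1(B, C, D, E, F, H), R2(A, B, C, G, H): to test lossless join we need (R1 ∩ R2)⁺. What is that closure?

B, C, D, E, G, H

R1 ∩ R2 = {B, C, H}.
H → D, G applies, adding D, G
C, D → E applies, adding E
Closure: {B, C, D, E, G, H}.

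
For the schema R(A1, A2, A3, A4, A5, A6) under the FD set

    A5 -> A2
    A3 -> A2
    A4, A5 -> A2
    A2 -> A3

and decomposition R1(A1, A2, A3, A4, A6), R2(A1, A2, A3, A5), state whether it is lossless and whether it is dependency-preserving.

Lossless test: (A1, A2, A3)⁺ = {A1, A2, A3}, which is a superkey of neither fragment — lossy.
Dependency preservation: A4, A5 → A2 is not contained in any single fragment, but the restricted closure of its left-hand side across the fragments still reaches the right-hand side; the remaining FDs each lie inside some fragment. All dependencies are preserved.

lossy but dependency-preserving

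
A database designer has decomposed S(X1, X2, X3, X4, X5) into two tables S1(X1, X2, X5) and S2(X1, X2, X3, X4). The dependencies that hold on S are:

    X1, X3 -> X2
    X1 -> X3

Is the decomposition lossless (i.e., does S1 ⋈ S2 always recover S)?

Common attributes: S1 ∩ S2 = {X1, X2}.
Closure of {X1, X2}: X1 → X3 applies, adding X3. So (X1, X2)⁺ = {X1, X2, X3}.
The closure contains neither all of S1 = {X1, X2, X5} nor all of S2 = {X1, X2, X3, X4}, so the common attributes are not a superkey of either fragment. The join is lossy.

No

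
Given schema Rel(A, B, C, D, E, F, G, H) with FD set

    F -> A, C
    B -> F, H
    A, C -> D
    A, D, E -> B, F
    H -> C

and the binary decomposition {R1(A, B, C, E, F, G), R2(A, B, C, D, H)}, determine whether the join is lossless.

Common attributes: R1 ∩ R2 = {A, B, C}.
Closure of {A, B, C}: B → F, H applies, adding F, H; A, C → D applies, adding D. So (A, B, C)⁺ = {A, B, C, D, F, H}.
This closure contains every attribute of R2, so R1 ∩ R2 → R2. The join is lossless.

Yes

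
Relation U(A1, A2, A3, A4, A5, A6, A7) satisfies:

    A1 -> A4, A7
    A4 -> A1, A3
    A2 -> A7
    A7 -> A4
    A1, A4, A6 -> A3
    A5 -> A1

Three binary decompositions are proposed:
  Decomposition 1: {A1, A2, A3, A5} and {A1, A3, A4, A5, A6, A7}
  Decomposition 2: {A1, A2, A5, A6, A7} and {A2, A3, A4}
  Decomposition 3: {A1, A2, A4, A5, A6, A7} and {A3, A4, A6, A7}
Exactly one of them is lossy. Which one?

Decomposition 1: common = {A1, A3, A5}, closure = {A1, A3, A4, A5, A7} → lossy.
Decomposition 2: common = {A2}, closure = {A1, A2, A3, A4, A7} → lossless.
Decomposition 3: common = {A4, A6, A7}, closure = {A1, A3, A4, A6, A7} → lossless.

Decomposition 1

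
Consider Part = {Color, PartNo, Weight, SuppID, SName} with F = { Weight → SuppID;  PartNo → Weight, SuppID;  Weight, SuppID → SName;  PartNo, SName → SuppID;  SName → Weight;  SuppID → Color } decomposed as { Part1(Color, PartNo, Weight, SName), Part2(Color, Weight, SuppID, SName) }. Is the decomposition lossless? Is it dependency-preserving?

lossless and dependency-preserving

Lossless test: (Color, Weight, SName)⁺ = {Color, Weight, SuppID, SName}, which contains all of one fragment — lossless.
Dependency preservation: PartNo → Weight, SuppID; PartNo, SName → SuppID are not contained in any single fragment, but the restricted closure of each left-hand side across the fragments still reaches the right-hand side; the remaining FDs each lie inside some fragment. All dependencies are preserved.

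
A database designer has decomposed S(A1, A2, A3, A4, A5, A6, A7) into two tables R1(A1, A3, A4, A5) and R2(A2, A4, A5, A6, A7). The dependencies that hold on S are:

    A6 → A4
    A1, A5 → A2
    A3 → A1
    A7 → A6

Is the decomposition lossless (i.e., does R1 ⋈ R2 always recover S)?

No

Common attributes: R1 ∩ R2 = {A4, A5}.
No dependency enlarges {A4, A5}, so (A4, A5)⁺ = {A4, A5}.
The closure contains neither all of R1 = {A1, A3, A4, A5} nor all of R2 = {A2, A4, A5, A6, A7}, so the common attributes are not a superkey of either fragment. The join is lossy.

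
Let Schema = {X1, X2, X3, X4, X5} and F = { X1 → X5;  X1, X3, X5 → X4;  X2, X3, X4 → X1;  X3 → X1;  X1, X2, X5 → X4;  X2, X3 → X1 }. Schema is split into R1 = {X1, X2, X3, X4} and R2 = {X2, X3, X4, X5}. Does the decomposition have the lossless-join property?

Yes

Common attributes: R1 ∩ R2 = {X2, X3, X4}.
Closure of {X2, X3, X4}: X2, X3, X4 → X1 applies, adding X1; X1 → X5 applies, adding X5. So (X2, X3, X4)⁺ = {X1, X2, X3, X4, X5}.
This closure contains every attribute of R1, so R1 ∩ R2 → R1. The join is lossless.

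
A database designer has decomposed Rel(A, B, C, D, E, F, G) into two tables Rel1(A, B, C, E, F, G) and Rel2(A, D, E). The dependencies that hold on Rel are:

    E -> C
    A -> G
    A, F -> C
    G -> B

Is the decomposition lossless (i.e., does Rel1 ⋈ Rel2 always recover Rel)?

No

Common attributes: Rel1 ∩ Rel2 = {A, E}.
Closure of {A, E}: E → C applies, adding C; A → G applies, adding G; G → B applies, adding B. So (A, E)⁺ = {A, B, C, E, G}.
The closure contains neither all of Rel1 = {A, B, C, E, F, G} nor all of Rel2 = {A, D, E}, so the common attributes are not a superkey of either fragment. The join is lossy.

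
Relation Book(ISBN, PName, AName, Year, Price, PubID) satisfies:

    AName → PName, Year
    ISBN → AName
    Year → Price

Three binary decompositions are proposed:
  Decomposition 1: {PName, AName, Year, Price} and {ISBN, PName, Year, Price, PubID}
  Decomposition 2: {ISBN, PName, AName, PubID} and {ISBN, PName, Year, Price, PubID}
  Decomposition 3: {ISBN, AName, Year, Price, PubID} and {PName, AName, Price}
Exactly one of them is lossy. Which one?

Decomposition 1: common = {PName, Year, Price}, closure = {PName, Year, Price} → lossy.
Decomposition 2: common = {ISBN, PName, PubID}, closure = {ISBN, PName, AName, Year, Price, PubID} → lossless.
Decomposition 3: common = {AName, Price}, closure = {PName, AName, Year, Price} → lossless.

Decomposition 1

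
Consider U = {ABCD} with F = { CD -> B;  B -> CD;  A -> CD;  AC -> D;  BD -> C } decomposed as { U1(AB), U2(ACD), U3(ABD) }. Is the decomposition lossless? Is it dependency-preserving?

Lossless test (chase): Rows 1 and 3 agree on B; apply B→CD and equate their CD entries. Rows 1 and 2 agree on A; apply A→CD and equate their CD entries. Rows 1 and 2 agree on CD; apply CD→B and equate their B entries. Row 1 is now all distinguished symbols — the join is lossless.
Dependency preservation: the restricted closure of {CD} across the fragments never reaches {B}, so CD → B cannot be enforced without a join — not preserved.

lossless but not dependency-preserving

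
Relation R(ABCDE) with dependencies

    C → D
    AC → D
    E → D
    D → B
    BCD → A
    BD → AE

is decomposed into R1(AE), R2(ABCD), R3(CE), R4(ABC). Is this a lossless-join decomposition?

Chase test. Columns are ABCDE; row i has aⱼ where attribute j ∈ Ri, else bᵢⱼ.
Initial tableau (one row per fragment):
  row 1: a1 b12 b13 b14 a5
  row 2: a1 a2 a3 a4 b25
  row 3: b31 b32 a3 b34 a5
  row 4: a1 a2 a3 b44 b45
Rows 2 and 3 agree on C; apply C→D and equate their D entries.
Rows 2 and 4 agree on C; apply C→D and equate their D entries.
Rows 1 and 3 agree on E; apply E→D and equate their D entries.
Rows 1 and 2 agree on D; apply D→B and equate their B entries.
Rows 1 and 3 agree on D; apply D→B and equate their B entries.
Rows 2 and 3 agree on BCD; apply BCD→A and equate their A entries.
Rows 1 and 2 agree on BD; apply BD→AE and equate their AE entries.
Rows 1 and 4 agree on BD; apply BD→AE and equate their AE entries.
Row 2 is now all distinguished symbols — the join is lossless.

Yes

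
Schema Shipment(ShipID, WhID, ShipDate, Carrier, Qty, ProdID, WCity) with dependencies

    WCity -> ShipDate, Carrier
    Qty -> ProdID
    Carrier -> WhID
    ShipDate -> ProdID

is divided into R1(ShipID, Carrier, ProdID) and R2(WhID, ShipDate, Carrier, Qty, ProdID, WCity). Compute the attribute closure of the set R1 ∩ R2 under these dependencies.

R1 ∩ R2 = {Carrier, ProdID}.
Carrier → WhID applies, adding WhID
Closure: {WhID, Carrier, ProdID}.

WhID, Carrier, ProdID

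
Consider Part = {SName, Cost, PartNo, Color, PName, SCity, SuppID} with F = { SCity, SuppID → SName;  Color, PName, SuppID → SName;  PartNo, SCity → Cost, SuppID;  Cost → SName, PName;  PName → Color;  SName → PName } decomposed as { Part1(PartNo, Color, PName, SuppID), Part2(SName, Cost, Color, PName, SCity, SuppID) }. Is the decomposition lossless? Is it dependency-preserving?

lossy and not dependency-preserving

Lossless test: (Color, PName, SuppID)⁺ = {SName, Color, PName, SuppID}, which is a superkey of neither fragment — lossy.
Dependency preservation: the restricted closure of {PartNo, SCity} across the fragments never reaches {Cost, SuppID}, so PartNo, SCity → Cost, SuppID cannot be enforced without a join — not preserved.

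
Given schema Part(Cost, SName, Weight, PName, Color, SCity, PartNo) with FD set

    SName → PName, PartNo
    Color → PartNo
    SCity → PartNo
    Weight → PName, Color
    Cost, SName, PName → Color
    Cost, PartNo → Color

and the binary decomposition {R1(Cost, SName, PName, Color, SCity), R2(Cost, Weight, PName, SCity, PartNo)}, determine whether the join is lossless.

No

Common attributes: R1 ∩ R2 = {Cost, PName, SCity}.
Closure of {Cost, PName, SCity}: SCity → PartNo applies, adding PartNo; Cost, PartNo → Color applies, adding Color. So (Cost, PName, SCity)⁺ = {Cost, PName, Color, SCity, PartNo}.
The closure contains neither all of R1 = {Cost, SName, PName, Color, SCity} nor all of R2 = {Cost, Weight, PName, SCity, PartNo}, so the common attributes are not a superkey of either fragment. The join is lossy.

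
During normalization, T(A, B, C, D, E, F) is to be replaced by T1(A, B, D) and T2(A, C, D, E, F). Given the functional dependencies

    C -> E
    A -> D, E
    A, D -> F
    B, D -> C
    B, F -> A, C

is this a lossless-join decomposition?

Common attributes: T1 ∩ T2 = {A, D}.
Closure of {A, D}: A → D, E applies, adding E; A, D → F applies, adding F. So (A, D)⁺ = {A, D, E, F}.
The closure contains neither all of T1 = {A, B, D} nor all of T2 = {A, C, D, E, F}, so the common attributes are not a superkey of either fragment. The join is lossy.

No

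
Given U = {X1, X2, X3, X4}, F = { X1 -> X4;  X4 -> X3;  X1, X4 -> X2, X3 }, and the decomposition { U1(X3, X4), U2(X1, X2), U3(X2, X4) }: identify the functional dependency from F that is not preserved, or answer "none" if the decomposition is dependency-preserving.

X1 -> X4

Check X1 → X4: no single fragment contains all of {X1, X4}, and the restricted closure of {X1} across the fragments never reaches {X4}.
X4 → X3 is preserved.
X1, X4 → X2, X3 is preserved.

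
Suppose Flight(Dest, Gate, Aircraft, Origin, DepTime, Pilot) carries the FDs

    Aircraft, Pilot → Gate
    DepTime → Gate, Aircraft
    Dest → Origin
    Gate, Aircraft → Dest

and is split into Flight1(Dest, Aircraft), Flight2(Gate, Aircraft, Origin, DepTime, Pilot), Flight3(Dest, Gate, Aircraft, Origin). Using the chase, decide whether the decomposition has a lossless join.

Yes

Chase test. Columns are Dest, Gate, Aircraft, Origin, DepTime, Pilot; row i has aⱼ where attribute j ∈ Flighti, else bᵢⱼ.
Initial tableau (one row per fragment):
  row 1: a1 b12 a3 b14 b15 b16
  row 2: b21 a2 a3 a4 a5 a6
  row 3: a1 a2 a3 a4 b35 b36
Rows 1 and 3 agree on Dest; apply Dest→Origin and equate their Origin entries.
Rows 2 and 3 agree on Gate, Aircraft; apply Gate, Aircraft→Dest and equate their Dest entries.
Row 2 is now all distinguished symbols — the join is lossless.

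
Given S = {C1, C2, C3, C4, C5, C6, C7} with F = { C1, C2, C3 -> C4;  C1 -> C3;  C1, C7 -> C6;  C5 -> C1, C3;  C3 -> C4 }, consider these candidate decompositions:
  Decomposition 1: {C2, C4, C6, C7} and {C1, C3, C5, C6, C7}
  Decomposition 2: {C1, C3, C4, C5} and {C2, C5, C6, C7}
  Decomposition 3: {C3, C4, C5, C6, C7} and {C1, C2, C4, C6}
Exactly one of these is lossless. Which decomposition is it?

Decomposition 1: common = {C6, C7}, closure = {C6, C7} → lossy.
Decomposition 2: common = {C5}, closure = {C1, C3, C4, C5} → lossless.
Decomposition 3: common = {C4, C6}, closure = {C4, C6} → lossy.

Decomposition 2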